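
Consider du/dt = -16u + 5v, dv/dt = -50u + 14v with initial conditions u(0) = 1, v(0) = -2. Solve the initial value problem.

Coefficient matrix A = [[-16, 5], [-50, 14]].
Characteristic polynomial det(A - λI) = λ^2 + 2λ + 26 = 0.
Eigenvalues λ = -1 ± 5i (complex conjugate pair).
For λ=-1+5i: an eigenvector is (0,-1) - i(-1,-3) = (0 + i, -1 + 3i).
A real fundamental pair from Re and Im of e^((-1+5i)t)v: X_1 = e^(-t)(cos(5t)·(0,-1) + sin(5t)·(-1,-3)), X_2 = e^(-t)(sin(5t)·(0,-1) - cos(5t)·(-1,-3)).
General solution: C_1X_1 + C_2X_2.
Applying u(0)=1, v(0)=-2 gives C_1=5, C_2=1.

u(t) = -5e^(-t)sin(5t) + e^(-t)cos(5t), v(t) = -16e^(-t)sin(5t) - 2e^(-t)cos(5t)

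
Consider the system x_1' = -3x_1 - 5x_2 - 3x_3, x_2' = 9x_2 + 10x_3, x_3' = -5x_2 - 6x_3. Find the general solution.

x_1(t) = K_1e^(-3t) - K_2e^(4t) + K_3e^(-t), x_2(t) = 2K_2e^(4t) - K_3e^(-t), x_3(t) = -K_2e^(4t) + K_3e^(-t)

Coefficient matrix A = [[-3, -5, -3], [0, 9, 10], [0, -5, -6]].
det(A - λI) = 0 gives eigenvalues λ = -3, 4, -1.
For λ=-3: eigenvector (1,0,0).
For λ=4: eigenvector (-1,2,-1).
For λ=-1: eigenvector (1,-1,1).
General solution: K_1e^(-3t)(1,0,0) + K_2e^(4t)(-1,2,-1) + K_3e^(-t)(1,-1,1).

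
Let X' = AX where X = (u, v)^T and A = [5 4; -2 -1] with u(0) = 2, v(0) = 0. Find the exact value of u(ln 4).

248

A = [[5,4],[-2,-1]]; eigenvalues λ = 3, 1.
Eigenvectors: (-2,1) for λ=3, (1,-1) for λ=1.
From the initial condition, c_1 = -2, c_2 = -2.
u(ln 4) = (-2)(4^3)(-2) + (-2)(4^1)(1) = 248.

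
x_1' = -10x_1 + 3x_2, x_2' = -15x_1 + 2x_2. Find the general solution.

Coefficient matrix A = [[-10, 3], [-15, 2]].
Characteristic polynomial det(A - λI) = λ^2 + 8λ + 25 = 0.
Eigenvalues λ = -4 ± 3i (complex conjugate pair).
For λ=-4+3i: an eigenvector is (0,1) - i(1,2) = (0 - i, 1 - 2i).
A real fundamental pair from Re and Im of e^((-4+3i)t)v: X_1 = e^(-4t)(cos(3t)·(0,1) + sin(3t)·(1,2)), X_2 = e^(-4t)(sin(3t)·(0,1) - cos(3t)·(1,2)).
General solution: c_1X_1 + c_2X_2.

x_1(t) = c_1e^(-4t)sin(3t) - c_2e^(-4t)cos(3t), x_2(t) = 2c_1e^(-4t)sin(3t) + c_1e^(-4t)cos(3t) + c_2e^(-4t)sin(3t) - 2c_2e^(-4t)cos(3t)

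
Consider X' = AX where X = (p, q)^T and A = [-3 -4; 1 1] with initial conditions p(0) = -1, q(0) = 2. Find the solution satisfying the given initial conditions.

p(t) = -6te^(-t) - e^(-t), q(t) = 3te^(-t) + 2e^(-t)

Coefficient matrix A = [[-3, -4], [1, 1]].
Characteristic polynomial det(A - λI) = λ^2 + 2λ + 1 = 0.
Single eigenvalue λ = -1 with algebraic multiplicity 2.
Eigenvector v = (-2,1); generalized eigenvector w with (A-λI)w=v is (-1,1).
General solution: e^(-t)[C_1·v + C_2·(t·v + w)].
Applying p(0)=-1, q(0)=2 gives C_1=-1, C_2=3.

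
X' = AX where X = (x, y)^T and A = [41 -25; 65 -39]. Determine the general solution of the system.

x(t) = -2K_1e^(t)sin(5t) + K_1e^(t)cos(5t) + K_2e^(t)sin(5t) + 2K_2e^(t)cos(5t), y(t) = -3K_1e^(t)sin(5t) + 2K_1e^(t)cos(5t) + 2K_2e^(t)sin(5t) + 3K_2e^(t)cos(5t)

Coefficient matrix A = [[41, -25], [65, -39]].
Characteristic polynomial det(A - λI) = λ^2 - 2λ + 26 = 0.
Eigenvalues λ = 1 ± 5i (complex conjugate pair).
For λ=1+5i: an eigenvector is (1,2) - i(-2,-3) = (1 + 2i, 2 + 3i).
A real fundamental pair from Re and Im of e^((1+5i)t)v: X_1 = e^(t)(cos(5t)·(1,2) + sin(5t)·(-2,-3)), X_2 = e^(t)(sin(5t)·(1,2) - cos(5t)·(-2,-3)).
General solution: K_1X_1 + K_2X_2.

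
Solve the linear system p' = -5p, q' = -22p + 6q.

p(t) = c_1e^(-5t), q(t) = 2c_1e^(-5t) + c_2e^(6t)

Coefficient matrix A = [[-5, 0], [-22, 6]].
Characteristic polynomial det(A - λI) = λ^2 - λ - 30 = 0.
Eigenvalues λ = -5, 6.
For λ=-5: (A-λI) row 2 is [-22, 11], so an eigenvector is (1, 2).
For λ=6: (A-λI) row 1 is [-11, 0], so an eigenvector is (0, 1).
General solution: c_1e^(-5t)(1,2) + c_2e^(6t)(0,1).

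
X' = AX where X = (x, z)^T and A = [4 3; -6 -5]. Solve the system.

x(t) = -c_1e^(t) + c_2e^(-2t), z(t) = c_1e^(t) - 2c_2e^(-2t)

Coefficient matrix A = [[4, 3], [-6, -5]].
Characteristic polynomial det(A - λI) = λ^2 + λ - 2 = 0.
Eigenvalues λ = 1, -2.
For λ=1: (A-λI) row 1 is [3, 3], so an eigenvector is (-1, 1).
For λ=-2: (A-λI) row 1 is [6, 3], so an eigenvector is (1, -2).
General solution: c_1e^(t)(-1,1) + c_2e^(-2t)(1,-2).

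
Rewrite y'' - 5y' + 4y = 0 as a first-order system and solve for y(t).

y(t) = K_1e^(t) + K_2e^(4t)

Let x_1 = y, x_2 = y'. Then x_1' = x_2 and x_2' = -4x_1 + 5x_2.
A = [[0,1],[-4,5]]; det(A-λI) = λ^2 - 5λ + 4.
Eigenvalues λ = 1, 4 with eigenvectors (1,1), (1,4).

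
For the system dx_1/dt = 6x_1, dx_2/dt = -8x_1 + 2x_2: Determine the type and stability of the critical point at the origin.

unstable node

A = [[6,0],[-8,2]]; det(A-λI) = λ^2 - 8λ + 12.
λ = 2, 6: both positive.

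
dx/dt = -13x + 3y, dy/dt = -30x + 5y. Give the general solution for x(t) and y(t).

x(t) = -C_1e^(-4t)sin(3t) + C_2e^(-4t)cos(3t), y(t) = -3C_1e^(-4t)sin(3t) - C_1e^(-4t)cos(3t) - C_2e^(-4t)sin(3t) + 3C_2e^(-4t)cos(3t)

Coefficient matrix A = [[-13, 3], [-30, 5]].
Characteristic polynomial det(A - λI) = λ^2 + 8λ + 25 = 0.
Eigenvalues λ = -4 ± 3i (complex conjugate pair).
For λ=-4+3i: an eigenvector is (0,-1) - i(-1,-3) = (0 + i, -1 + 3i).
A real fundamental pair from Re and Im of e^((-4+3i)t)v: X_1 = e^(-4t)(cos(3t)·(0,-1) + sin(3t)·(-1,-3)), X_2 = e^(-4t)(sin(3t)·(0,-1) - cos(3t)·(-1,-3)).
General solution: C_1X_1 + C_2X_2.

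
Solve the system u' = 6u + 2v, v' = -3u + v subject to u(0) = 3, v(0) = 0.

Coefficient matrix A = [[6, 2], [-3, 1]].
Characteristic polynomial det(A - λI) = λ^2 - 7λ + 12 = 0.
Eigenvalues λ = 4, 3.
For λ=4: (A-λI) row 1 is [2, 2], so an eigenvector is (-1, 1).
For λ=3: (A-λI) row 1 is [3, 2], so an eigenvector is (2, -3).
General solution: C_1e^(4t)(-1,1) + C_2e^(3t)(2,-3).
Applying u(0)=3, v(0)=0 gives C_1=-9, C_2=-3.

u(t) = 9e^(4t) - 6e^(3t), v(t) = -9e^(4t) + 9e^(3t)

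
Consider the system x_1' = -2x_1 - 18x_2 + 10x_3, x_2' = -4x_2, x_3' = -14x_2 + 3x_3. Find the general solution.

x_1(t) = C_1e^(-2t) - C_2e^(-4t) + 2C_3e^(3t), x_2(t) = C_2e^(-4t), x_3(t) = 2C_2e^(-4t) + C_3e^(3t)

Coefficient matrix A = [[-2, -18, 10], [0, -4, 0], [0, -14, 3]].
det(A - λI) = 0 gives eigenvalues λ = -2, -4, 3.
For λ=-2: eigenvector (1,0,0).
For λ=-4: eigenvector (-1,1,2).
For λ=3: eigenvector (2,0,1).
General solution: C_1e^(-2t)(1,0,0) + C_2e^(-4t)(-1,1,2) + C_3e^(3t)(2,0,1).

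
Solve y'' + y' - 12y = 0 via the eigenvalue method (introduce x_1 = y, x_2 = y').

Let x_1 = y, x_2 = y'. Then x_1' = x_2 and x_2' = 12x_1 - x_2.
A = [[0,1],[12,-1]]; det(A-λI) = λ^2 + λ - 12.
Eigenvalues λ = 3, -4 with eigenvectors (1,3), (1,-4).

y(t) = K_1e^(3t) + K_2e^(-4t)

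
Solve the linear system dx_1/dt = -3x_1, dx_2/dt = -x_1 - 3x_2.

Coefficient matrix A = [[-3, 0], [-1, -3]].
Characteristic polynomial det(A - λI) = λ^2 + 6λ + 9 = 0.
Single eigenvalue λ = -3 with algebraic multiplicity 2.
Eigenvector v = (0,-1); generalized eigenvector w with (A-λI)w=v is (1,-2).
General solution: e^(-3t)[K_1·v + K_2·(t·v + w)].

x_1(t) = K_2e^(-3t), x_2(t) = -K_1e^(-3t) - K_2te^(-3t) - 2K_2e^(-3t)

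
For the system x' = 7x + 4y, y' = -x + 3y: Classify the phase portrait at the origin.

unstable improper node

A = [[7,4],[-1,3]]; det(A-λI) = λ^2 - 10λ + 25.
repeated λ = 5 with a single eigenvector.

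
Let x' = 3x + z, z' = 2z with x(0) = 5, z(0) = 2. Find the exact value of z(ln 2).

A = [[3,1],[0,2]]; eigenvalues λ = 3, 2.
Eigenvectors: (1,0) for λ=3, (-1,1) for λ=2.
From the initial condition, c_1 = 7, c_2 = 2.
z(ln 2) = (7)(2^3)(0) + (2)(2^2)(1) = 8.

8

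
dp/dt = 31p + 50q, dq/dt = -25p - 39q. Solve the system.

p(t) = 3K_1e^(-4t)sin(5t) - K_1e^(-4t)cos(5t) - K_2e^(-4t)sin(5t) - 3K_2e^(-4t)cos(5t), q(t) = -2K_1e^(-4t)sin(5t) + K_1e^(-4t)cos(5t) + K_2e^(-4t)sin(5t) + 2K_2e^(-4t)cos(5t)

Coefficient matrix A = [[31, 50], [-25, -39]].
Characteristic polynomial det(A - λI) = λ^2 + 8λ + 41 = 0.
Eigenvalues λ = -4 ± 5i (complex conjugate pair).
For λ=-4+5i: an eigenvector is (-1,1) - i(3,-2) = (-1 - 3i, 1 + 2i).
A real fundamental pair from Re and Im of e^((-4+5i)t)v: X_1 = e^(-4t)(cos(5t)·(-1,1) + sin(5t)·(3,-2)), X_2 = e^(-4t)(sin(5t)·(-1,1) - cos(5t)·(3,-2)).
General solution: K_1X_1 + K_2X_2.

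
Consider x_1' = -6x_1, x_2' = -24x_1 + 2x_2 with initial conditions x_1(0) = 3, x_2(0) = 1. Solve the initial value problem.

Coefficient matrix A = [[-6, 0], [-24, 2]].
Characteristic polynomial det(A - λI) = λ^2 + 4λ - 12 = 0.
Eigenvalues λ = -6, 2.
For λ=-6: (A-λI) row 2 is [-24, 8], so an eigenvector is (1, 3).
For λ=2: (A-λI) row 1 is [-8, 0], so an eigenvector is (0, 1).
General solution: K_1e^(-6t)(1,3) + K_2e^(2t)(0,1).
Applying x_1(0)=3, x_2(0)=1 gives K_1=3, K_2=-8.

x_1(t) = 3e^(-6t), x_2(t) = -8e^(2t) + 9e^(-6t)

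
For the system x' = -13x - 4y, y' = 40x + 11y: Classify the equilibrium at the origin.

stable spiral

A = [[-13,-4],[40,11]]; det(A-λI) = λ^2 + 2λ + 17.
λ = -1 ± 4i: negative real part.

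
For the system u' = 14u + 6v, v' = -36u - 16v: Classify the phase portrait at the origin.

saddle

A = [[14,6],[-36,-16]]; det(A-λI) = λ^2 + 2λ - 8.
λ = 2, -4: opposite signs.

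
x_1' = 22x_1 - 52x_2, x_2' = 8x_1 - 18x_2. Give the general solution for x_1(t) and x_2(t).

Coefficient matrix A = [[22, -52], [8, -18]].
Characteristic polynomial det(A - λI) = λ^2 - 4λ + 20 = 0.
Eigenvalues λ = 2 ± 4i (complex conjugate pair).
For λ=2+4i: an eigenvector is (2,1) - i(-3,-1) = (2 + 3i, 1 + i).
A real fundamental pair from Re and Im of e^((2+4i)t)v: X_1 = e^(2t)(cos(4t)·(2,1) + sin(4t)·(-3,-1)), X_2 = e^(2t)(sin(4t)·(2,1) - cos(4t)·(-3,-1)).
General solution: c_1X_1 + c_2X_2.

x_1(t) = -3c_1e^(2t)sin(4t) + 2c_1e^(2t)cos(4t) + 2c_2e^(2t)sin(4t) + 3c_2e^(2t)cos(4t), x_2(t) = -c_1e^(2t)sin(4t) + c_1e^(2t)cos(4t) + c_2e^(2t)sin(4t) + c_2e^(2t)cos(4t)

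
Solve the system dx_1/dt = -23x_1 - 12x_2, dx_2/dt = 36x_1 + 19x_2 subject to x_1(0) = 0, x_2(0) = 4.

Coefficient matrix A = [[-23, -12], [36, 19]].
Characteristic polynomial det(A - λI) = λ^2 + 4λ - 5 = 0.
Eigenvalues λ = 1, -5.
For λ=1: (A-λI) row 1 is [-24, -12], so an eigenvector is (-1, 2).
For λ=-5: (A-λI) row 1 is [-18, -12], so an eigenvector is (2, -3).
General solution: C_1e^(t)(-1,2) + C_2e^(-5t)(2,-3).
Applying x_1(0)=0, x_2(0)=4 gives C_1=8, C_2=4.

x_1(t) = -8e^(t) + 8e^(-5t), x_2(t) = 16e^(t) - 12e^(-5t)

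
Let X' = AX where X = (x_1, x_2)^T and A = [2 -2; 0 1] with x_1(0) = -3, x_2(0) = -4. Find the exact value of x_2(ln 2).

A = [[2,-2],[0,1]]; eigenvalues λ = 2, 1.
Eigenvectors: (-1,0) for λ=2, (2,1) for λ=1.
From the initial condition, c_1 = -5, c_2 = -4.
x_2(ln 2) = (-5)(2^2)(0) + (-4)(2^1)(1) = -8.

-8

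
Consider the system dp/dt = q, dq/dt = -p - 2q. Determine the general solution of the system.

p(t) = c_1e^(-t) + c_2te^(-t) - 2c_2e^(-t), q(t) = -c_1e^(-t) - c_2te^(-t) + 3c_2e^(-t)

Coefficient matrix A = [[0, 1], [-1, -2]].
Characteristic polynomial det(A - λI) = λ^2 + 2λ + 1 = 0.
Single eigenvalue λ = -1 with algebraic multiplicity 2.
Eigenvector v = (1,-1); generalized eigenvector w with (A-λI)w=v is (-2,3).
General solution: e^(-t)[c_1·v + c_2·(t·v + w)].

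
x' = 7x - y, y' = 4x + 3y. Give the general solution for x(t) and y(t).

Coefficient matrix A = [[7, -1], [4, 3]].
Characteristic polynomial det(A - λI) = λ^2 - 10λ + 25 = 0.
Single eigenvalue λ = 5 with algebraic multiplicity 2.
Eigenvector v = (1,2); generalized eigenvector w with (A-λI)w=v is (2,3).
General solution: e^(5t)[K_1·v + K_2·(t·v + w)].

x(t) = K_1e^(5t) + K_2te^(5t) + 2K_2e^(5t), y(t) = 2K_1e^(5t) + 2K_2te^(5t) + 3K_2e^(5t)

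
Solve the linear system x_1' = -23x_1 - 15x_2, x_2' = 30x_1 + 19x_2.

x_1(t) = 2c_1e^(-2t)sin(3t) - c_1e^(-2t)cos(3t) - c_2e^(-2t)sin(3t) - 2c_2e^(-2t)cos(3t), x_2(t) = -3c_1e^(-2t)sin(3t) + c_1e^(-2t)cos(3t) + c_2e^(-2t)sin(3t) + 3c_2e^(-2t)cos(3t)

Coefficient matrix A = [[-23, -15], [30, 19]].
Characteristic polynomial det(A - λI) = λ^2 + 4λ + 13 = 0.
Eigenvalues λ = -2 ± 3i (complex conjugate pair).
For λ=-2+3i: an eigenvector is (-1,1) - i(2,-3) = (-1 - 2i, 1 + 3i).
A real fundamental pair from Re and Im of e^((-2+3i)t)v: X_1 = e^(-2t)(cos(3t)·(-1,1) + sin(3t)·(2,-3)), X_2 = e^(-2t)(sin(3t)·(-1,1) - cos(3t)·(2,-3)).
General solution: c_1X_1 + c_2X_2.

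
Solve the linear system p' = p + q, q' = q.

p(t) = -C_1e^(t) - C_2te^(t) - 3C_2e^(t), q(t) = -C_2e^(t)

Coefficient matrix A = [[1, 1], [0, 1]].
Characteristic polynomial det(A - λI) = λ^2 - 2λ + 1 = 0.
Single eigenvalue λ = 1 with algebraic multiplicity 2.
Eigenvector v = (-1,0); generalized eigenvector w with (A-λI)w=v is (-3,-1).
General solution: e^(t)[C_1·v + C_2·(t·v + w)].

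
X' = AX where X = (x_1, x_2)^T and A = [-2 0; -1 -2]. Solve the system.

Coefficient matrix A = [[-2, 0], [-1, -2]].
Characteristic polynomial det(A - λI) = λ^2 + 4λ + 4 = 0.
Single eigenvalue λ = -2 with algebraic multiplicity 2.
Eigenvector v = (0,1); generalized eigenvector w with (A-λI)w=v is (-1,1).
General solution: e^(-2t)[c_1·v + c_2·(t·v + w)].

x_1(t) = -c_2e^(-2t), x_2(t) = c_1e^(-2t) + c_2te^(-2t) + c_2e^(-2t)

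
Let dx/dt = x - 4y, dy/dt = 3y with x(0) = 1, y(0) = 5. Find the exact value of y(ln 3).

135

A = [[1,-4],[0,3]]; eigenvalues λ = 1, 3.
Eigenvectors: (-1,0) for λ=1, (2,-1) for λ=3.
From the initial condition, c_1 = -11, c_2 = -5.
y(ln 3) = (-11)(3^1)(0) + (-5)(3^3)(-1) = 135.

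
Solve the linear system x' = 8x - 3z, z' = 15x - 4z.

x(t) = C_1e^(2t)sin(3t) - C_2e^(2t)cos(3t), z(t) = 2C_1e^(2t)sin(3t) - C_1e^(2t)cos(3t) - C_2e^(2t)sin(3t) - 2C_2e^(2t)cos(3t)

Coefficient matrix A = [[8, -3], [15, -4]].
Characteristic polynomial det(A - λI) = λ^2 - 4λ + 13 = 0.
Eigenvalues λ = 2 ± 3i (complex conjugate pair).
For λ=2+3i: an eigenvector is (0,-1) - i(1,2) = (0 - i, -1 - 2i).
A real fundamental pair from Re and Im of e^((2+3i)t)v: X_1 = e^(2t)(cos(3t)·(0,-1) + sin(3t)·(1,2)), X_2 = e^(2t)(sin(3t)·(0,-1) - cos(3t)·(1,2)).
General solution: C_1X_1 + C_2X_2.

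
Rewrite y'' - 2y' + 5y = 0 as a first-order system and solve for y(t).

y(t) = C_1e^(t)cos(2t) + C_2e^(t)sin(2t)

Let x_1 = y, x_2 = y'. Then x_1' = x_2 and x_2' = -5x_1 + 2x_2.
A = [[0,1],[-5,2]]; det(A-λI) = λ^2 - 2λ + 5.
Eigenvalues λ = 1 ± 2i.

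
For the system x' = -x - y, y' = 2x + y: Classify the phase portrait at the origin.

center

A = [[-1,-1],[2,1]]; det(A-λI) = λ^2 + 1.
λ = 0 ± i: zero real part.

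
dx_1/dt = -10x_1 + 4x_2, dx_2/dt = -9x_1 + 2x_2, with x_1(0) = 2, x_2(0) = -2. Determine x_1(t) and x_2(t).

Coefficient matrix A = [[-10, 4], [-9, 2]].
Characteristic polynomial det(A - λI) = λ^2 + 8λ + 16 = 0.
Single eigenvalue λ = -4 with algebraic multiplicity 2.
Eigenvector v = (2,3); generalized eigenvector w with (A-λI)w=v is (1,2).
General solution: e^(-4t)[c_1·v + c_2·(t·v + w)].
Applying x_1(0)=2, x_2(0)=-2 gives c_1=6, c_2=-10.

x_1(t) = -20te^(-4t) + 2e^(-4t), x_2(t) = -30te^(-4t) - 2e^(-4t)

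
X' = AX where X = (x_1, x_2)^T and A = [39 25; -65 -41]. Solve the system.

Coefficient matrix A = [[39, 25], [-65, -41]].
Characteristic polynomial det(A - λI) = λ^2 + 2λ + 26 = 0.
Eigenvalues λ = -1 ± 5i (complex conjugate pair).
For λ=-1+5i: an eigenvector is (1,-2) - i(-2,3) = (1 + 2i, -2 - 3i).
A real fundamental pair from Re and Im of e^((-1+5i)t)v: X_1 = e^(-t)(cos(5t)·(1,-2) + sin(5t)·(-2,3)), X_2 = e^(-t)(sin(5t)·(1,-2) - cos(5t)·(-2,3)).
General solution: C_1X_1 + C_2X_2.

x_1(t) = -2C_1e^(-t)sin(5t) + C_1e^(-t)cos(5t) + C_2e^(-t)sin(5t) + 2C_2e^(-t)cos(5t), x_2(t) = 3C_1e^(-t)sin(5t) - 2C_1e^(-t)cos(5t) - 2C_2e^(-t)sin(5t) - 3C_2e^(-t)cos(5t)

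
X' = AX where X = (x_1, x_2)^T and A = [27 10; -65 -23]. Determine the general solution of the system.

Coefficient matrix A = [[27, 10], [-65, -23]].
Characteristic polynomial det(A - λI) = λ^2 - 4λ + 29 = 0.
Eigenvalues λ = 2 ± 5i (complex conjugate pair).
For λ=2+5i: an eigenvector is (1,-3) - i(-1,2) = (1 + i, -3 - 2i).
A real fundamental pair from Re and Im of e^((2+5i)t)v: X_1 = e^(2t)(cos(5t)·(1,-3) + sin(5t)·(-1,2)), X_2 = e^(2t)(sin(5t)·(1,-3) - cos(5t)·(-1,2)).
General solution: c_1X_1 + c_2X_2.

x_1(t) = -c_1e^(2t)sin(5t) + c_1e^(2t)cos(5t) + c_2e^(2t)sin(5t) + c_2e^(2t)cos(5t), x_2(t) = 2c_1e^(2t)sin(5t) - 3c_1e^(2t)cos(5t) - 3c_2e^(2t)sin(5t) - 2c_2e^(2t)cos(5t)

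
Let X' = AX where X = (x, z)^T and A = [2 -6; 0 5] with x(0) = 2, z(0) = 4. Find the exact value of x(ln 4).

-8032

A = [[2,-6],[0,5]]; eigenvalues λ = 5, 2.
Eigenvectors: (-2,1) for λ=5, (-1,0) for λ=2.
From the initial condition, c_1 = 4, c_2 = -10.
x(ln 4) = (4)(4^5)(-2) + (-10)(4^2)(-1) = -8032.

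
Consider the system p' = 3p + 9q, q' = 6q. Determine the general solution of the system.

p(t) = c_1e^(3t) - 3c_2e^(6t), q(t) = -c_2e^(6t)

Coefficient matrix A = [[3, 9], [0, 6]].
Characteristic polynomial det(A - λI) = λ^2 - 9λ + 18 = 0.
Eigenvalues λ = 3, 6.
For λ=3: (A-λI) row 1 is [0, 9], so an eigenvector is (1, 0).
For λ=6: (A-λI) row 1 is [-3, 9], so an eigenvector is (-3, -1).
General solution: c_1e^(3t)(1,0) + c_2e^(6t)(-3,-1).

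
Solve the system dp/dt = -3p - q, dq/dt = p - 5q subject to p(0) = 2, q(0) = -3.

Coefficient matrix A = [[-3, -1], [1, -5]].
Characteristic polynomial det(A - λI) = λ^2 + 8λ + 16 = 0.
Single eigenvalue λ = -4 with algebraic multiplicity 2.
Eigenvector v = (-1,-1); generalized eigenvector w with (A-λI)w=v is (2,3).
General solution: e^(-4t)[c_1·v + c_2·(t·v + w)].
Applying p(0)=2, q(0)=-3 gives c_1=-12, c_2=-5.

p(t) = 5te^(-4t) + 2e^(-4t), q(t) = 5te^(-4t) - 3e^(-4t)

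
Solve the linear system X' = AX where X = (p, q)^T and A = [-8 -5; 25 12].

Coefficient matrix A = [[-8, -5], [25, 12]].
Characteristic polynomial det(A - λI) = λ^2 - 4λ + 29 = 0.
Eigenvalues λ = 2 ± 5i (complex conjugate pair).
For λ=2+5i: an eigenvector is (-1,2) - i(0,-1) = (-1, 2 + i).
A real fundamental pair from Re and Im of e^((2+5i)t)v: X_1 = e^(2t)(cos(5t)·(-1,2) + sin(5t)·(0,-1)), X_2 = e^(2t)(sin(5t)·(-1,2) - cos(5t)·(0,-1)).
General solution: C_1X_1 + C_2X_2.

p(t) = -C_1e^(2t)cos(5t) - C_2e^(2t)sin(5t), q(t) = -C_1e^(2t)sin(5t) + 2C_1e^(2t)cos(5t) + 2C_2e^(2t)sin(5t) + C_2e^(2t)cos(5t)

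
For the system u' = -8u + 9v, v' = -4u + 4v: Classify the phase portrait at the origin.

A = [[-8,9],[-4,4]]; det(A-λI) = λ^2 + 4λ + 4.
repeated λ = -2 with a single eigenvector.

stable improper node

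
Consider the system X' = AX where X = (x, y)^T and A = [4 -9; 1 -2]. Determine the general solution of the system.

Coefficient matrix A = [[4, -9], [1, -2]].
Characteristic polynomial det(A - λI) = λ^2 - 2λ + 1 = 0.
Single eigenvalue λ = 1 with algebraic multiplicity 2.
Eigenvector v = (3,1); generalized eigenvector w with (A-λI)w=v is (-2,-1).
General solution: e^(t)[C_1·v + C_2·(t·v + w)].

x(t) = 3C_1e^(t) + 3C_2te^(t) - 2C_2e^(t), y(t) = C_1e^(t) + C_2te^(t) - C_2e^(t)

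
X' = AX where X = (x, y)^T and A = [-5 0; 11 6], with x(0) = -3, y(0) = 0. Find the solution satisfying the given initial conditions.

x(t) = -3e^(-5t), y(t) = -3e^(6t) + 3e^(-5t)

Coefficient matrix A = [[-5, 0], [11, 6]].
Characteristic polynomial det(A - λI) = λ^2 - λ - 30 = 0.
Eigenvalues λ = 6, -5.
For λ=6: (A-λI) row 1 is [-11, 0], so an eigenvector is (0, -1).
For λ=-5: (A-λI) row 2 is [11, 11], so an eigenvector is (1, -1).
General solution: C_1e^(6t)(0,-1) + C_2e^(-5t)(1,-1).
Applying x(0)=-3, y(0)=0 gives C_1=3, C_2=-3.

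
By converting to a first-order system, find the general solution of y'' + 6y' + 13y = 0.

Let x_1 = y, x_2 = y'. Then x_1' = x_2 and x_2' = -13x_1 - 6x_2.
A = [[0,1],[-13,-6]]; det(A-λI) = λ^2 + 6λ + 13.
Eigenvalues λ = -3 ± 2i.

y(t) = c_1e^(-3t)cos(2t) + c_2e^(-3t)sin(2t)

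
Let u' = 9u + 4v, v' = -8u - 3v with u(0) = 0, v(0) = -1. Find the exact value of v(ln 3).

A = [[9,4],[-8,-3]]; eigenvalues λ = 5, 1.
Eigenvectors: (-1,1) for λ=5, (1,-2) for λ=1.
From the initial condition, c_1 = 1, c_2 = 1.
v(ln 3) = (1)(3^5)(1) + (1)(3^1)(-2) = 237.

237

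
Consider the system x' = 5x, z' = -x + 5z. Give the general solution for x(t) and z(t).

x(t) = K_2e^(5t), z(t) = -K_1e^(5t) - K_2te^(5t) - 3K_2e^(5t)

Coefficient matrix A = [[5, 0], [-1, 5]].
Characteristic polynomial det(A - λI) = λ^2 - 10λ + 25 = 0.
Single eigenvalue λ = 5 with algebraic multiplicity 2.
Eigenvector v = (0,-1); generalized eigenvector w with (A-λI)w=v is (1,-3).
General solution: e^(5t)[K_1·v + K_2·(t·v + w)].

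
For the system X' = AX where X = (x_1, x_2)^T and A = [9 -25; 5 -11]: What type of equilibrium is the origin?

A = [[9,-25],[5,-11]]; det(A-λI) = λ^2 + 2λ + 26.
λ = -1 ± 5i: negative real part.

stable spiral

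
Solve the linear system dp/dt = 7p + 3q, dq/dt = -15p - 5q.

Coefficient matrix A = [[7, 3], [-15, -5]].
Characteristic polynomial det(A - λI) = λ^2 - 2λ + 10 = 0.
Eigenvalues λ = 1 ± 3i (complex conjugate pair).
For λ=1+3i: an eigenvector is (0,1) - i(1,-2) = (0 - i, 1 + 2i).
A real fundamental pair from Re and Im of e^((1+3i)t)v: X_1 = e^(t)(cos(3t)·(0,1) + sin(3t)·(1,-2)), X_2 = e^(t)(sin(3t)·(0,1) - cos(3t)·(1,-2)).
General solution: c_1X_1 + c_2X_2.

p(t) = c_1e^(t)sin(3t) - c_2e^(t)cos(3t), q(t) = -2c_1e^(t)sin(3t) + c_1e^(t)cos(3t) + c_2e^(t)sin(3t) + 2c_2e^(t)cos(3t)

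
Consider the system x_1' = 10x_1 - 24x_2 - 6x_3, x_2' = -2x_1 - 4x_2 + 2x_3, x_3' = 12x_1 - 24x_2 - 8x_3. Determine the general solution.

x_1(t) = -5K_1e^(-2t) + 3K_2e^(-4t) + K_3e^(4t), x_2(t) = -K_1e^(-2t) + K_2e^(-4t), x_3(t) = -6K_1e^(-2t) + 3K_2e^(-4t) + K_3e^(4t)

Coefficient matrix A = [[10, -24, -6], [-2, -4, 2], [12, -24, -8]].
det(A - λI) = 0 gives eigenvalues λ = -2, -4, 4.
For λ=-2: eigenvector (-5,-1,-6).
For λ=-4: eigenvector (3,1,3).
For λ=4: eigenvector (1,0,1).
General solution: K_1e^(-2t)(-5,-1,-6) + K_2e^(-4t)(3,1,3) + K_3e^(4t)(1,0,1).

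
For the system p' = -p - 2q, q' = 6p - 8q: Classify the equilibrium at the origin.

stable node

A = [[-1,-2],[6,-8]]; det(A-λI) = λ^2 + 9λ + 20.
λ = -5, -4: both negative.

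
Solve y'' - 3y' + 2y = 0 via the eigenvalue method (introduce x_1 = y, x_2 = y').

Let x_1 = y, x_2 = y'. Then x_1' = x_2 and x_2' = -2x_1 + 3x_2.
A = [[0,1],[-2,3]]; det(A-λI) = λ^2 - 3λ + 2.
Eigenvalues λ = 2, 1 with eigenvectors (1,2), (1,1).

y(t) = C_1e^(2t) + C_2e^(t)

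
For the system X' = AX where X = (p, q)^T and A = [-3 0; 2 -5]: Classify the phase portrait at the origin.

stable node

A = [[-3,0],[2,-5]]; det(A-λI) = λ^2 + 8λ + 15.
λ = -3, -5: both negative.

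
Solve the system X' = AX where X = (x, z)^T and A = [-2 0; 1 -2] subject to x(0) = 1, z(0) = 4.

Coefficient matrix A = [[-2, 0], [1, -2]].
Characteristic polynomial det(A - λI) = λ^2 + 4λ + 4 = 0.
Single eigenvalue λ = -2 with algebraic multiplicity 2.
Eigenvector v = (0,-1); generalized eigenvector w with (A-λI)w=v is (-1,2).
General solution: e^(-2t)[C_1·v + C_2·(t·v + w)].
Applying x(0)=1, z(0)=4 gives C_1=-6, C_2=-1.

x(t) = e^(-2t), z(t) = te^(-2t) + 4e^(-2t)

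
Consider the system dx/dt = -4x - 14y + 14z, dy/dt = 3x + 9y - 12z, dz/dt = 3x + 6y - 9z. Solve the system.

x(t) = K_1e^(-4t) - 2K_2e^(3t), y(t) = -3K_1e^(-4t) + K_2e^(3t) + K_3e^(-3t), z(t) = -3K_1e^(-4t) + K_3e^(-3t)

Coefficient matrix A = [[-4, -14, 14], [3, 9, -12], [3, 6, -9]].
det(A - λI) = 0 gives eigenvalues λ = -4, 3, -3.
For λ=-4: eigenvector (1,-3,-3).
For λ=3: eigenvector (-2,1,0).
For λ=-3: eigenvector (0,1,1).
General solution: K_1e^(-4t)(1,-3,-3) + K_2e^(3t)(-2,1,0) + K_3e^(-3t)(0,1,1).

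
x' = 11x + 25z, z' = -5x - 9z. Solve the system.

Coefficient matrix A = [[11, 25], [-5, -9]].
Characteristic polynomial det(A - λI) = λ^2 - 2λ + 26 = 0.
Eigenvalues λ = 1 ± 5i (complex conjugate pair).
For λ=1+5i: an eigenvector is (-1,0) - i(-2,1) = (-1 + 2i, 0 - i).
A real fundamental pair from Re and Im of e^((1+5i)t)v: X_1 = e^(t)(cos(5t)·(-1,0) + sin(5t)·(-2,1)), X_2 = e^(t)(sin(5t)·(-1,0) - cos(5t)·(-2,1)).
General solution: C_1X_1 + C_2X_2.

x(t) = -2C_1e^(t)sin(5t) - C_1e^(t)cos(5t) - C_2e^(t)sin(5t) + 2C_2e^(t)cos(5t), z(t) = C_1e^(t)sin(5t) - C_2e^(t)cos(5t)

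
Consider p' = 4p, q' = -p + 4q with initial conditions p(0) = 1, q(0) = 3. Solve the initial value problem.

Coefficient matrix A = [[4, 0], [-1, 4]].
Characteristic polynomial det(A - λI) = λ^2 - 8λ + 16 = 0.
Single eigenvalue λ = 4 with algebraic multiplicity 2.
Eigenvector v = (0,1); generalized eigenvector w with (A-λI)w=v is (-1,3).
General solution: e^(4t)[K_1·v + K_2·(t·v + w)].
Applying p(0)=1, q(0)=3 gives K_1=6, K_2=-1.

p(t) = e^(4t), q(t) = -te^(4t) + 3e^(4t)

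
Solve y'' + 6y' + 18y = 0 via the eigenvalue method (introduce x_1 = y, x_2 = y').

Let x_1 = y, x_2 = y'. Then x_1' = x_2 and x_2' = -18x_1 - 6x_2.
A = [[0,1],[-18,-6]]; det(A-λI) = λ^2 + 6λ + 18.
Eigenvalues λ = -3 ± 3i.

y(t) = C_1e^(-3t)cos(3t) + C_2e^(-3t)sin(3t)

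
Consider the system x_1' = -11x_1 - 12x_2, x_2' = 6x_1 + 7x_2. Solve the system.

x_1(t) = K_1e^(t) - 2K_2e^(-5t), x_2(t) = -K_1e^(t) + K_2e^(-5t)

Coefficient matrix A = [[-11, -12], [6, 7]].
Characteristic polynomial det(A - λI) = λ^2 + 4λ - 5 = 0.
Eigenvalues λ = 1, -5.
For λ=1: (A-λI) row 1 is [-12, -12], so an eigenvector is (1, -1).
For λ=-5: (A-λI) row 1 is [-6, -12], so an eigenvector is (-2, 1).
General solution: K_1e^(t)(1,-1) + K_2e^(-5t)(-2,1).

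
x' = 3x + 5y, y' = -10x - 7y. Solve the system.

x(t) = -c_1e^(-2t)cos(5t) - c_2e^(-2t)sin(5t), y(t) = c_1e^(-2t)sin(5t) + c_1e^(-2t)cos(5t) + c_2e^(-2t)sin(5t) - c_2e^(-2t)cos(5t)

Coefficient matrix A = [[3, 5], [-10, -7]].
Characteristic polynomial det(A - λI) = λ^2 + 4λ + 29 = 0.
Eigenvalues λ = -2 ± 5i (complex conjugate pair).
For λ=-2+5i: an eigenvector is (-1,1) - i(0,1) = (-1, 1 - i).
A real fundamental pair from Re and Im of e^((-2+5i)t)v: X_1 = e^(-2t)(cos(5t)·(-1,1) + sin(5t)·(0,1)), X_2 = e^(-2t)(sin(5t)·(-1,1) - cos(5t)·(0,1)).
General solution: c_1X_1 + c_2X_2.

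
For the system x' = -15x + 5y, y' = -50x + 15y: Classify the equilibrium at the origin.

center

A = [[-15,5],[-50,15]]; det(A-λI) = λ^2 + 25.
λ = 0 ± 5i: zero real part.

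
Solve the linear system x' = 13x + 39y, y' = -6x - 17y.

x(t) = 2c_1e^(-2t)sin(3t) + 3c_1e^(-2t)cos(3t) + 3c_2e^(-2t)sin(3t) - 2c_2e^(-2t)cos(3t), y(t) = -c_1e^(-2t)sin(3t) - c_1e^(-2t)cos(3t) - c_2e^(-2t)sin(3t) + c_2e^(-2t)cos(3t)

Coefficient matrix A = [[13, 39], [-6, -17]].
Characteristic polynomial det(A - λI) = λ^2 + 4λ + 13 = 0.
Eigenvalues λ = -2 ± 3i (complex conjugate pair).
For λ=-2+3i: an eigenvector is (3,-1) - i(2,-1) = (3 - 2i, -1 + i).
A real fundamental pair from Re and Im of e^((-2+3i)t)v: X_1 = e^(-2t)(cos(3t)·(3,-1) + sin(3t)·(2,-1)), X_2 = e^(-2t)(sin(3t)·(3,-1) - cos(3t)·(2,-1)).
General solution: c_1X_1 + c_2X_2.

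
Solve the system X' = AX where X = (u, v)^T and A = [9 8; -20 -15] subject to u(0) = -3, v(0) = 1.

Coefficient matrix A = [[9, 8], [-20, -15]].
Characteristic polynomial det(A - λI) = λ^2 + 6λ + 25 = 0.
Eigenvalues λ = -3 ± 4i (complex conjugate pair).
For λ=-3+4i: an eigenvector is (1,-2) - i(-1,1) = (1 + i, -2 - i).
A real fundamental pair from Re and Im of e^((-3+4i)t)v: X_1 = e^(-3t)(cos(4t)·(1,-2) + sin(4t)·(-1,1)), X_2 = e^(-3t)(sin(4t)·(1,-2) - cos(4t)·(-1,1)).
General solution: K_1X_1 + K_2X_2.
Applying u(0)=-3, v(0)=1 gives K_1=2, K_2=-5.

u(t) = -7e^(-3t)sin(4t) - 3e^(-3t)cos(4t), v(t) = 12e^(-3t)sin(4t) + e^(-3t)cos(4t)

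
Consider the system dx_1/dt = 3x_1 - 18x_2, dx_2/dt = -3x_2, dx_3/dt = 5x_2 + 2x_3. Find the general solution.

x_1(t) = 3C_1e^(-3t) + C_2e^(3t), x_2(t) = C_1e^(-3t), x_3(t) = -C_1e^(-3t) + C_3e^(2t)

Coefficient matrix A = [[3, -18, 0], [0, -3, 0], [0, 5, 2]].
det(A - λI) = 0 gives eigenvalues λ = -3, 3, 2.
For λ=-3: eigenvector (3,1,-1).
For λ=3: eigenvector (1,0,0).
For λ=2: eigenvector (0,0,1).
General solution: C_1e^(-3t)(3,1,-1) + C_2e^(3t)(1,0,0) + C_3e^(2t)(0,0,1).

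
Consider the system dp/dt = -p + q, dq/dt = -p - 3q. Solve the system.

Coefficient matrix A = [[-1, 1], [-1, -3]].
Characteristic polynomial det(A - λI) = λ^2 + 4λ + 4 = 0.
Single eigenvalue λ = -2 with algebraic multiplicity 2.
Eigenvector v = (-1,1); generalized eigenvector w with (A-λI)w=v is (1,-2).
General solution: e^(-2t)[C_1·v + C_2·(t·v + w)].

p(t) = -C_1e^(-2t) - C_2te^(-2t) + C_2e^(-2t), q(t) = C_1e^(-2t) + C_2te^(-2t) - 2C_2e^(-2t)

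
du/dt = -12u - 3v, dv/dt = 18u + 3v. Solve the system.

Coefficient matrix A = [[-12, -3], [18, 3]].
Characteristic polynomial det(A - λI) = λ^2 + 9λ + 18 = 0.
Eigenvalues λ = -3, -6.
For λ=-3: (A-λI) row 1 is [-9, -3], so an eigenvector is (1, -3).
For λ=-6: (A-λI) row 1 is [-6, -3], so an eigenvector is (1, -2).
General solution: c_1e^(-3t)(1,-3) + c_2e^(-6t)(1,-2).

u(t) = c_1e^(-3t) + c_2e^(-6t), v(t) = -3c_1e^(-3t) - 2c_2e^(-6t)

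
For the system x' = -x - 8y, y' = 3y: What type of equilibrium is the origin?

saddle

A = [[-1,-8],[0,3]]; det(A-λI) = λ^2 - 2λ - 3.
λ = 3, -1: opposite signs.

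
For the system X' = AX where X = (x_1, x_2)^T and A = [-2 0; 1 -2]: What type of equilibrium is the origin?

stable improper node

A = [[-2,0],[1,-2]]; det(A-λI) = λ^2 + 4λ + 4.
repeated λ = -2 with a single eigenvector.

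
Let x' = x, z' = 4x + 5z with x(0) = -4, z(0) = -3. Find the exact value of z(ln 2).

A = [[1,0],[4,5]]; eigenvalues λ = 1, 5.
Eigenvectors: (-1,1) for λ=1, (0,-1) for λ=5.
From the initial condition, c_1 = 4, c_2 = 7.
z(ln 2) = (4)(2^1)(1) + (7)(2^5)(-1) = -216.

-216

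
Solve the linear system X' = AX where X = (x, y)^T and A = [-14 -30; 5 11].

Coefficient matrix A = [[-14, -30], [5, 11]].
Characteristic polynomial det(A - λI) = λ^2 + 3λ - 4 = 0.
Eigenvalues λ = 1, -4.
For λ=1: (A-λI) row 1 is [-15, -30], so an eigenvector is (2, -1).
For λ=-4: (A-λI) row 1 is [-10, -30], so an eigenvector is (3, -1).
General solution: C_1e^(t)(2,-1) + C_2e^(-4t)(3,-1).

x(t) = 2C_1e^(t) + 3C_2e^(-4t), y(t) = -C_1e^(t) - C_2e^(-4t)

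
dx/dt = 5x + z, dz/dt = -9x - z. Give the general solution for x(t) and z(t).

Coefficient matrix A = [[5, 1], [-9, -1]].
Characteristic polynomial det(A - λI) = λ^2 - 4λ + 4 = 0.
Single eigenvalue λ = 2 with algebraic multiplicity 2.
Eigenvector v = (-1,3); generalized eigenvector w with (A-λI)w=v is (-1,2).
General solution: e^(2t)[c_1·v + c_2·(t·v + w)].

x(t) = -c_1e^(2t) - c_2te^(2t) - c_2e^(2t), z(t) = 3c_1e^(2t) + 3c_2te^(2t) + 2c_2e^(2t)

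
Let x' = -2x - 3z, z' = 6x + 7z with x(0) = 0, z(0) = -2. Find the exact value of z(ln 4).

-1016

A = [[-2,-3],[6,7]]; eigenvalues λ = 4, 1.
Eigenvectors: (-1,2) for λ=4, (-1,1) for λ=1.
From the initial condition, c_1 = -2, c_2 = 2.
z(ln 4) = (-2)(4^4)(2) + (2)(4^1)(1) = -1016.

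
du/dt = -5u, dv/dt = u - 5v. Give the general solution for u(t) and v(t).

Coefficient matrix A = [[-5, 0], [1, -5]].
Characteristic polynomial det(A - λI) = λ^2 + 10λ + 25 = 0.
Single eigenvalue λ = -5 with algebraic multiplicity 2.
Eigenvector v = (0,-1); generalized eigenvector w with (A-λI)w=v is (-1,1).
General solution: e^(-5t)[c_1·v + c_2·(t·v + w)].

u(t) = -c_2e^(-5t), v(t) = -c_1e^(-5t) - c_2te^(-5t) + c_2e^(-5t)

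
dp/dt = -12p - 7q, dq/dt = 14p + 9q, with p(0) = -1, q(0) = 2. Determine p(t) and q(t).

Coefficient matrix A = [[-12, -7], [14, 9]].
Characteristic polynomial det(A - λI) = λ^2 + 3λ - 10 = 0.
Eigenvalues λ = 2, -5.
For λ=2: (A-λI) row 1 is [-14, -7], so an eigenvector is (1, -2).
For λ=-5: (A-λI) row 1 is [-7, -7], so an eigenvector is (1, -1).
General solution: K_1e^(2t)(1,-2) + K_2e^(-5t)(1,-1).
Applying p(0)=-1, q(0)=2 gives K_1=-1, K_2=0.

p(t) = -e^(2t), q(t) = 2e^(2t)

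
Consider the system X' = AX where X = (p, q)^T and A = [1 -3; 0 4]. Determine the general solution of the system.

Coefficient matrix A = [[1, -3], [0, 4]].
Characteristic polynomial det(A - λI) = λ^2 - 5λ + 4 = 0.
Eigenvalues λ = 4, 1.
For λ=4: (A-λI) row 1 is [-3, -3], so an eigenvector is (-1, 1).
For λ=1: (A-λI) row 1 is [0, -3], so an eigenvector is (1, 0).
General solution: K_1e^(4t)(-1,1) + K_2e^(t)(1,0).

p(t) = -K_1e^(4t) + K_2e^(t), q(t) = K_1e^(4t)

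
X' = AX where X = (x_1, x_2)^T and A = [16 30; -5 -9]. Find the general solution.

Coefficient matrix A = [[16, 30], [-5, -9]].
Characteristic polynomial det(A - λI) = λ^2 - 7λ + 6 = 0.
Eigenvalues λ = 6, 1.
For λ=6: (A-λI) row 1 is [10, 30], so an eigenvector is (3, -1).
For λ=1: (A-λI) row 1 is [15, 30], so an eigenvector is (-2, 1).
General solution: C_1e^(6t)(3,-1) + C_2e^(t)(-2,1).

x_1(t) = 3C_1e^(6t) - 2C_2e^(t), x_2(t) = -C_1e^(6t) + C_2e^(t)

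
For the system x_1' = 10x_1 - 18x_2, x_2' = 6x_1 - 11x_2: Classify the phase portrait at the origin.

saddle

A = [[10,-18],[6,-11]]; det(A-λI) = λ^2 + λ - 2.
λ = 1, -2: opposite signs.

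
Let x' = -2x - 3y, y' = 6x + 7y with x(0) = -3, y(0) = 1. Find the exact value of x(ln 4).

492

A = [[-2,-3],[6,7]]; eigenvalues λ = 4, 1.
Eigenvectors: (1,-2) for λ=4, (-1,1) for λ=1.
From the initial condition, c_1 = 2, c_2 = 5.
x(ln 4) = (2)(4^4)(1) + (5)(4^1)(-1) = 492.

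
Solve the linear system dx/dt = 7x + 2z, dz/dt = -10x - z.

x(t) = -K_1e^(3t)cos(2t) - K_2e^(3t)sin(2t), z(t) = K_1e^(3t)sin(2t) + 2K_1e^(3t)cos(2t) + 2K_2e^(3t)sin(2t) - K_2e^(3t)cos(2t)

Coefficient matrix A = [[7, 2], [-10, -1]].
Characteristic polynomial det(A - λI) = λ^2 - 6λ + 13 = 0.
Eigenvalues λ = 3 ± 2i (complex conjugate pair).
For λ=3+2i: an eigenvector is (-1,2) - i(0,1) = (-1, 2 - i).
A real fundamental pair from Re and Im of e^((3+2i)t)v: X_1 = e^(3t)(cos(2t)·(-1,2) + sin(2t)·(0,1)), X_2 = e^(3t)(sin(2t)·(-1,2) - cos(2t)·(0,1)).
General solution: K_1X_1 + K_2X_2.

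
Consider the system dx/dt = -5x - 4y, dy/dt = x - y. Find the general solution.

Coefficient matrix A = [[-5, -4], [1, -1]].
Characteristic polynomial det(A - λI) = λ^2 + 6λ + 9 = 0.
Single eigenvalue λ = -3 with algebraic multiplicity 2.
Eigenvector v = (2,-1); generalized eigenvector w with (A-λI)w=v is (3,-2).
General solution: e^(-3t)[K_1·v + K_2·(t·v + w)].

x(t) = 2K_1e^(-3t) + 2K_2te^(-3t) + 3K_2e^(-3t), y(t) = -K_1e^(-3t) - K_2te^(-3t) - 2K_2e^(-3t)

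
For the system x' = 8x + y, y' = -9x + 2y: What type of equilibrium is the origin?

A = [[8,1],[-9,2]]; det(A-λI) = λ^2 - 10λ + 25.
repeated λ = 5 with a single eigenvector.

unstable improper node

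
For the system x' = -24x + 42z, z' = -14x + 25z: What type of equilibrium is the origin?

saddle

A = [[-24,42],[-14,25]]; det(A-λI) = λ^2 - λ - 12.
λ = 4, -3: opposite signs.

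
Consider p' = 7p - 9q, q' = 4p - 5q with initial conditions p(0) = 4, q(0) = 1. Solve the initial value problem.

p(t) = 15te^(t) + 4e^(t), q(t) = 10te^(t) + e^(t)

Coefficient matrix A = [[7, -9], [4, -5]].
Characteristic polynomial det(A - λI) = λ^2 - 2λ + 1 = 0.
Single eigenvalue λ = 1 with algebraic multiplicity 2.
Eigenvector v = (3,2); generalized eigenvector w with (A-λI)w=v is (2,1).
General solution: e^(t)[c_1·v + c_2·(t·v + w)].
Applying p(0)=4, q(0)=1 gives c_1=-2, c_2=5.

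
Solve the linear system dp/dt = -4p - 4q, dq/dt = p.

Coefficient matrix A = [[-4, -4], [1, 0]].
Characteristic polynomial det(A - λI) = λ^2 + 4λ + 4 = 0.
Single eigenvalue λ = -2 with algebraic multiplicity 2.
Eigenvector v = (-2,1); generalized eigenvector w with (A-λI)w=v is (3,-1).
General solution: e^(-2t)[K_1·v + K_2·(t·v + w)].

p(t) = -2K_1e^(-2t) - 2K_2te^(-2t) + 3K_2e^(-2t), q(t) = K_1e^(-2t) + K_2te^(-2t) - K_2e^(-2t)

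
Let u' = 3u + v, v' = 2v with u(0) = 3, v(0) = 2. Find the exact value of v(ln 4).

32

A = [[3,1],[0,2]]; eigenvalues λ = 3, 2.
Eigenvectors: (-1,0) for λ=3, (1,-1) for λ=2.
From the initial condition, c_1 = -5, c_2 = -2.
v(ln 4) = (-5)(4^3)(0) + (-2)(4^2)(-1) = 32.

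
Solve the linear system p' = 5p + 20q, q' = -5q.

p(t) = -2C_1e^(-5t) - C_2e^(5t), q(t) = C_1e^(-5t)

Coefficient matrix A = [[5, 20], [0, -5]].
Characteristic polynomial det(A - λI) = λ^2 - 25 = 0.
Eigenvalues λ = -5, 5.
For λ=-5: (A-λI) row 1 is [10, 20], so an eigenvector is (-2, 1).
For λ=5: (A-λI) row 1 is [0, 20], so an eigenvector is (-1, 0).
General solution: C_1e^(-5t)(-2,1) + C_2e^(5t)(-1,0).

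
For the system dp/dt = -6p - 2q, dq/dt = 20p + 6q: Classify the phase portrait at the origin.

center

A = [[-6,-2],[20,6]]; det(A-λI) = λ^2 + 4.
λ = 0 ± 2i: zero real part.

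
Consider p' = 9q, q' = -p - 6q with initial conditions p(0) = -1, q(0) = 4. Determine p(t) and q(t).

p(t) = 33te^(-3t) - e^(-3t), q(t) = -11te^(-3t) + 4e^(-3t)

Coefficient matrix A = [[0, 9], [-1, -6]].
Characteristic polynomial det(A - λI) = λ^2 + 6λ + 9 = 0.
Single eigenvalue λ = -3 with algebraic multiplicity 2.
Eigenvector v = (3,-1); generalized eigenvector w with (A-λI)w=v is (-2,1).
General solution: e^(-3t)[K_1·v + K_2·(t·v + w)].
Applying p(0)=-1, q(0)=4 gives K_1=7, K_2=11.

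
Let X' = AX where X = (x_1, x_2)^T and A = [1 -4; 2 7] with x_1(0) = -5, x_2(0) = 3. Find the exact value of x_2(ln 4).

A = [[1,-4],[2,7]]; eigenvalues λ = 5, 3.
Eigenvectors: (1,-1) for λ=5, (2,-1) for λ=3.
From the initial condition, c_1 = -1, c_2 = -2.
x_2(ln 4) = (-1)(4^5)(-1) + (-2)(4^3)(-1) = 1152.

1152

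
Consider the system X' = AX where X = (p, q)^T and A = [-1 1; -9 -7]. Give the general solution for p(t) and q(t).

Coefficient matrix A = [[-1, 1], [-9, -7]].
Characteristic polynomial det(A - λI) = λ^2 + 8λ + 16 = 0.
Single eigenvalue λ = -4 with algebraic multiplicity 2.
Eigenvector v = (1,-3); generalized eigenvector w with (A-λI)w=v is (1,-2).
General solution: e^(-4t)[c_1·v + c_2·(t·v + w)].

p(t) = c_1e^(-4t) + c_2te^(-4t) + c_2e^(-4t), q(t) = -3c_1e^(-4t) - 3c_2te^(-4t) - 2c_2e^(-4t)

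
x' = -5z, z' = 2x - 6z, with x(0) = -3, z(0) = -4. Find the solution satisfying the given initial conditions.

x(t) = 11e^(-3t)sin(t) - 3e^(-3t)cos(t), z(t) = 6e^(-3t)sin(t) - 4e^(-3t)cos(t)

Coefficient matrix A = [[0, -5], [2, -6]].
Characteristic polynomial det(A - λI) = λ^2 + 6λ + 10 = 0.
Eigenvalues λ = -3 ± i (complex conjugate pair).
For λ=-3+i: an eigenvector is (1,1) - i(-2,-1) = (1 + 2i, 1 + i).
A real fundamental pair from Re and Im of e^((-3+i)t)v: X_1 = e^(-3t)(cos(t)·(1,1) + sin(t)·(-2,-1)), X_2 = e^(-3t)(sin(t)·(1,1) - cos(t)·(-2,-1)).
General solution: K_1X_1 + K_2X_2.
Applying x(0)=-3, z(0)=-4 gives K_1=-5, K_2=1.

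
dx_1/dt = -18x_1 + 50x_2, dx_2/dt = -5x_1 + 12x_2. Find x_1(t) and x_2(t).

x_1(t) = 3C_1e^(-3t)sin(5t) - C_1e^(-3t)cos(5t) - C_2e^(-3t)sin(5t) - 3C_2e^(-3t)cos(5t), x_2(t) = C_1e^(-3t)sin(5t) - C_2e^(-3t)cos(5t)

Coefficient matrix A = [[-18, 50], [-5, 12]].
Characteristic polynomial det(A - λI) = λ^2 + 6λ + 34 = 0.
Eigenvalues λ = -3 ± 5i (complex conjugate pair).
For λ=-3+5i: an eigenvector is (-1,0) - i(3,1) = (-1 - 3i, 0 - i).
A real fundamental pair from Re and Im of e^((-3+5i)t)v: X_1 = e^(-3t)(cos(5t)·(-1,0) + sin(5t)·(3,1)), X_2 = e^(-3t)(sin(5t)·(-1,0) - cos(5t)·(3,1)).
General solution: C_1X_1 + C_2X_2.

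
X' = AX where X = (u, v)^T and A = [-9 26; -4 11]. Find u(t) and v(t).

u(t) = -2K_1e^(t)sin(2t) + 3K_1e^(t)cos(2t) + 3K_2e^(t)sin(2t) + 2K_2e^(t)cos(2t), v(t) = -K_1e^(t)sin(2t) + K_1e^(t)cos(2t) + K_2e^(t)sin(2t) + K_2e^(t)cos(2t)

Coefficient matrix A = [[-9, 26], [-4, 11]].
Characteristic polynomial det(A - λI) = λ^2 - 2λ + 5 = 0.
Eigenvalues λ = 1 ± 2i (complex conjugate pair).
For λ=1+2i: an eigenvector is (3,1) - i(-2,-1) = (3 + 2i, 1 + i).
A real fundamental pair from Re and Im of e^((1+2i)t)v: X_1 = e^(t)(cos(2t)·(3,1) + sin(2t)·(-2,-1)), X_2 = e^(t)(sin(2t)·(3,1) - cos(2t)·(-2,-1)).
General solution: K_1X_1 + K_2X_2.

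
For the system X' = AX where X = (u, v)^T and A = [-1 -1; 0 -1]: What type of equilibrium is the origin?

stable improper node

A = [[-1,-1],[0,-1]]; det(A-λI) = λ^2 + 2λ + 1.
repeated λ = -1 with a single eigenvector.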